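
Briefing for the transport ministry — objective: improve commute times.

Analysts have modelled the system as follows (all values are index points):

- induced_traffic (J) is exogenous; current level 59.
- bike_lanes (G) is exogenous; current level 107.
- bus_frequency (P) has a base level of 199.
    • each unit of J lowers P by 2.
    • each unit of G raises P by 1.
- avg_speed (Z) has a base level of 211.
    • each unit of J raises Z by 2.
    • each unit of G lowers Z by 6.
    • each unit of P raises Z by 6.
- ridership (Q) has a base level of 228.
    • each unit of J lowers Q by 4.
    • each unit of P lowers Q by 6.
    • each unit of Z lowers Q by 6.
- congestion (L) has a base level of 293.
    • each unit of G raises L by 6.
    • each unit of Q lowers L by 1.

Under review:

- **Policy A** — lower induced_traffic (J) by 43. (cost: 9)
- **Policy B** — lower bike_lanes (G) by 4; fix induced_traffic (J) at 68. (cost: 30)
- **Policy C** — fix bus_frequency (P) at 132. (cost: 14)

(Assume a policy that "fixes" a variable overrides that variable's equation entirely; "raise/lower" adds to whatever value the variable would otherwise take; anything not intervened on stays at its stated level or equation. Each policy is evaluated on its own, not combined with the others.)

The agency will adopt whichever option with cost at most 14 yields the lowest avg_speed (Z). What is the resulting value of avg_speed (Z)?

Policy A (J − 43):
  J = 59 − 43 = 16
  G = 107
  P = 199 − 2·16 + 107 = 274
  Z = 211 + 2·16 − 6·107 + 6·274 = 1245
Policy C (P := 132):
  J = 59
  G = 107
  P = 132
  Z = 211 + 2·59 − 6·107 + 6·132 = 479
Comparing — Policy A: Z=1245, Policy C: Z=479. Lowest is 479 (Policy C).

479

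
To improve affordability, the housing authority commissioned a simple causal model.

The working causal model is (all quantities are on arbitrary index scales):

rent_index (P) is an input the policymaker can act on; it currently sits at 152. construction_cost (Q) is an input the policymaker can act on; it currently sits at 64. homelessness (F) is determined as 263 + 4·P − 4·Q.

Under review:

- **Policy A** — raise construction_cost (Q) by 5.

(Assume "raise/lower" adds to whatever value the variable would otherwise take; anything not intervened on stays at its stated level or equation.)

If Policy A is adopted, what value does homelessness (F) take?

Policy A (Q + 5):
  P = 152
  Q = 64 + 5 = 69
  F = 263 + 4·152 − 4·69 = 595

595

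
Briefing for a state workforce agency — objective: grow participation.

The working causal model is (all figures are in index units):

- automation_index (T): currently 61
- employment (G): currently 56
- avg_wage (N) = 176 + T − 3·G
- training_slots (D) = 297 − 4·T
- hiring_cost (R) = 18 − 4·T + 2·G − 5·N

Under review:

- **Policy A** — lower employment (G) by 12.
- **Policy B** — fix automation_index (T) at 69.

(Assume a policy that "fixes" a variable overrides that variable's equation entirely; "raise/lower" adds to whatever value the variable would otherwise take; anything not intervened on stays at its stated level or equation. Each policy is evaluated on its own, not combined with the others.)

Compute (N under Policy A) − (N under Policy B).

28

Policy A (G − 12):
  T = 61
  G = 56 − 12 = 44
  N = 176 + 61 − 3·44 = 105
Policy B (T := 69):
  T = 69
  G = 56
  N = 176 + 69 − 3·56 = 77
N: 105 − 77 = 28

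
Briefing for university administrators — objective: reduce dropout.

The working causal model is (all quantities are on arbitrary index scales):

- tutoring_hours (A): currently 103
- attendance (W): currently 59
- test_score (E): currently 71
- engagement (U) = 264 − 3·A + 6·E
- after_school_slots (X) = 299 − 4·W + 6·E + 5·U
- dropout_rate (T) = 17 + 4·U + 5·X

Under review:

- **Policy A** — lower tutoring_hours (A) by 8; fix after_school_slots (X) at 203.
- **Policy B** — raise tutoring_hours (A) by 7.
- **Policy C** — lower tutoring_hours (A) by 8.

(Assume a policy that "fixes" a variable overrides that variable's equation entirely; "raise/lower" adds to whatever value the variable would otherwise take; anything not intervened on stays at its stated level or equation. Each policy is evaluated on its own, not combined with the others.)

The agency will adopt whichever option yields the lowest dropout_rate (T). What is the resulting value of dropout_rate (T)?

Policy A (A − 8, X := 203):
  A = 103 − 8 = 95
  W = 59
  E = 71
  U = 264 − 3·95 + 6·71 = 405
  X = 203
  T = 17 + 4·405 + 5·203 = 2652
Policy B (A + 7):
  A = 103 + 7 = 110
  W = 59
  E = 71
  U = 264 − 3·110 + 6·71 = 360
  X = 299 − 4·59 + 6·71 + 5·360 = 2289
  T = 17 + 4·360 + 5·2289 = 12902
Policy C (A − 8):
  A = 103 − 8 = 95
  W = 59
  E = 71
  U = 264 − 3·95 + 6·71 = 405
  X = 299 − 4·59 + 6·71 + 5·405 = 2514
  T = 17 + 4·405 + 5·2514 = 14207
Comparing — Policy A: T=2652, Policy B: T=12902, Policy C: T=14207. Lowest is 2652 (Policy A).

2652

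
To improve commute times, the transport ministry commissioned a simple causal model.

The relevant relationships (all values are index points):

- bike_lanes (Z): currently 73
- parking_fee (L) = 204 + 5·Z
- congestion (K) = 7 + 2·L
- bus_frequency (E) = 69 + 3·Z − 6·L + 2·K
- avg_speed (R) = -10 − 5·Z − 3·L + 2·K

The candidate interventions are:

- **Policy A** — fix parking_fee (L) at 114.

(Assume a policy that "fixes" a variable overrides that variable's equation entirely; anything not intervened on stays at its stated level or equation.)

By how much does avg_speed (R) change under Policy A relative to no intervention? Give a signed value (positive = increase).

Baseline:
  Z = 73
  L = 204 + 5·73 = 569
  K = 7 + 2·569 = 1145
  R = -10 − 5·73 − 3·569 + 2·1145 = 208
Policy A (L := 114):
  Z = 73
  L = 114
  K = 7 + 2·114 = 235
  R = -10 − 5·73 − 3·114 + 2·235 = -247
Change in R: -247 − 208 = -455

-455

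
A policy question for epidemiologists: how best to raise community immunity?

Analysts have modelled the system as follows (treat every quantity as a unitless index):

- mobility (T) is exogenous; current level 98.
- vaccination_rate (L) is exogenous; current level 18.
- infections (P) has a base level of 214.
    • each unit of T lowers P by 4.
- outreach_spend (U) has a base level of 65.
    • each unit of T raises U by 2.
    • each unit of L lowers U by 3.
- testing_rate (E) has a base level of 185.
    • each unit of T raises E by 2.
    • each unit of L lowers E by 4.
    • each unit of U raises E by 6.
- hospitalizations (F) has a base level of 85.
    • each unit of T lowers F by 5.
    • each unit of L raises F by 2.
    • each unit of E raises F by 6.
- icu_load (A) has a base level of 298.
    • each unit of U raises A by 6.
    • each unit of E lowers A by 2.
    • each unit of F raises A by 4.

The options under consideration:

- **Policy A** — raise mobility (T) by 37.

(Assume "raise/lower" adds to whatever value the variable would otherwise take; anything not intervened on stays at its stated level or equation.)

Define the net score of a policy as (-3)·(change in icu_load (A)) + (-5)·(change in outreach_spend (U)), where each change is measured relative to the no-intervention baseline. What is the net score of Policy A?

-33670

Baseline:
  T = 98
  L = 18
  U = 65 + 2·98 − 3·18 = 207
  E = 185 + 2·98 − 4·18 + 6·207 = 1551
  F = 85 − 5·98 + 2·18 + 6·1551 = 8937
  A = 298 + 6·207 − 2·1551 + 4·8937 = 34186
Policy A (T + 37):
  T = 98 + 37 = 135
  L = 18
  U = 65 + 2·135 − 3·18 = 281
  E = 185 + 2·135 − 4·18 + 6·281 = 2069
  F = 85 − 5·135 + 2·18 + 6·2069 = 11860
  A = 298 + 6·281 − 2·2069 + 4·11860 = 45286
ΔA = 45286 − 34186 = 11100; ΔU = 281 − 207 = 74
Score = (-3)·11100 + (-5)·74 = -33670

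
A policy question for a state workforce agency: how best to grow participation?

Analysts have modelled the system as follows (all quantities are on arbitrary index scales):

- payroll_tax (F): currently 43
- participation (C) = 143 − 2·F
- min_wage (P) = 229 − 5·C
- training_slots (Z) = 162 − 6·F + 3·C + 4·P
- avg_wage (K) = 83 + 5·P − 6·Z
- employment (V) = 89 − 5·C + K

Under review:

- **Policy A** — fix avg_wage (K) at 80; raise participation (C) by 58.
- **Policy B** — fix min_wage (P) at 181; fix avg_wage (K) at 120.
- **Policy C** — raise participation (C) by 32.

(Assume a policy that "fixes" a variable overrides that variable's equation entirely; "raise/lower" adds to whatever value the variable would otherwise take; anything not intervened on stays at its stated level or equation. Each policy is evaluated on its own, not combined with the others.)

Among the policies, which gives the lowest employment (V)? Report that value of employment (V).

-406

Policy A (K := 80, C + 58):
  F = 43
  C = 143 − 2·43 (+58 from intervention) = 115
  P = 229 − 5·115 = -346
  Z = 162 − 6·43 + 3·115 + 4·(-346) = -1135
  K = 80
  V = 89 − 5·115 + 80 = -406
Policy B (P := 181, K := 120):
  F = 43
  C = 143 − 2·43 = 57
  P = 181
  Z = 162 − 6·43 + 3·57 + 4·181 = 799
  K = 120
  V = 89 − 5·57 + 120 = -76
Policy C (C + 32):
  F = 43
  C = 143 − 2·43 (+32 from intervention) = 89
  P = 229 − 5·89 = -216
  Z = 162 − 6·43 + 3·89 + 4·(-216) = -693
  K = 83 + 5·(-216) − 6·(-693) = 3161
  V = 89 − 5·89 + 3161 = 2805
Comparing — Policy A: V=-406, Policy B: V=-76, Policy C: V=2805. Lowest is -406 (Policy A).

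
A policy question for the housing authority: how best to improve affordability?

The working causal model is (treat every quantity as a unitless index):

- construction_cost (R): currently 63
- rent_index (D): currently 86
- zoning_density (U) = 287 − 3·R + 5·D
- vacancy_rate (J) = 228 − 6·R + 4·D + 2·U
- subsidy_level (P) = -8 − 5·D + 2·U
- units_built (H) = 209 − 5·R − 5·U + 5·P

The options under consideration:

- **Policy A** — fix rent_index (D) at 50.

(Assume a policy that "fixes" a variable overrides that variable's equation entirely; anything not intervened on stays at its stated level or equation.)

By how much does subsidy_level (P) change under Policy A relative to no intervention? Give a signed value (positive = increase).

Baseline:
  R = 63
  D = 86
  U = 287 − 3·63 + 5·86 = 528
  P = -8 − 5·86 + 2·528 = 618
Policy A (D := 50):
  R = 63
  D = 50
  U = 287 − 3·63 + 5·50 = 348
  P = -8 − 5·50 + 2·348 = 438
Change in P: 438 − 618 = -180

-180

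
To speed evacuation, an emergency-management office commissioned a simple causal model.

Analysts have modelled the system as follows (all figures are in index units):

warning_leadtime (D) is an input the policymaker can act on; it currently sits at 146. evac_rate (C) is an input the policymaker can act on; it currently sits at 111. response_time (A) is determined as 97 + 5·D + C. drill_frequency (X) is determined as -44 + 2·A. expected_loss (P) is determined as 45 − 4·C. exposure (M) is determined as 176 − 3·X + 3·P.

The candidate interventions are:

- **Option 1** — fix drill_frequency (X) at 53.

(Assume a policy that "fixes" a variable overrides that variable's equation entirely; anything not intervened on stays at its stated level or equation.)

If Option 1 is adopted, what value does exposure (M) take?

-1180

Option 1 (X := 53):
  D = 146
  C = 111
  A = 97 + 5·146 + 111 = 938
  X = 53
  P = 45 − 4·111 = -399
  M = 176 − 3·53 + 3·(-399) = -1180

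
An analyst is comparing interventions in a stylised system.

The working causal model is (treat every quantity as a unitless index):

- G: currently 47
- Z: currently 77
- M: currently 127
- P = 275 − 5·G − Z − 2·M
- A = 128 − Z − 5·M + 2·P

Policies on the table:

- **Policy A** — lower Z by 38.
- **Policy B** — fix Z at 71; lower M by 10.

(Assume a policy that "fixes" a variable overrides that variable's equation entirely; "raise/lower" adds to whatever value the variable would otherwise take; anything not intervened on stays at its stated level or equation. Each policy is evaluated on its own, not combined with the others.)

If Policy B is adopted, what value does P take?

-265

Policy B (Z := 71, M − 10):
  G = 47
  Z = 71
  M = 127 − 10 = 117
  P = 275 − 5·47 − 71 − 2·117 = -265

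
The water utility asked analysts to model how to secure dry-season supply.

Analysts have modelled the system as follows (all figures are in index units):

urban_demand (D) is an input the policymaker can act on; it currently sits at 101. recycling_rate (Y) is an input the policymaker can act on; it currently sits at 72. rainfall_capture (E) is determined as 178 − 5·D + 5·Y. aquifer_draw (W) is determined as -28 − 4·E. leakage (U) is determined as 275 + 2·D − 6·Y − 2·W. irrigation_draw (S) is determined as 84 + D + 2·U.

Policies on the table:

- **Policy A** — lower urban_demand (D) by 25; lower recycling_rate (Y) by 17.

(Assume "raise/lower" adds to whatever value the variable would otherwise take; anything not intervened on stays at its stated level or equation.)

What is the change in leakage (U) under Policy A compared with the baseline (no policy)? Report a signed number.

372

Baseline:
  D = 101
  Y = 72
  E = 178 − 5·101 + 5·72 = 33
  W = -28 − 4·33 = -160
  U = 275 + 2·101 − 6·72 − 2·(-160) = 365
Policy A (D − 25, Y − 17):
  D = 101 − 25 = 76
  Y = 72 − 17 = 55
  E = 178 − 5·76 + 5·55 = 73
  W = -28 − 4·73 = -320
  U = 275 + 2·76 − 6·55 − 2·(-320) = 737
Change in U: 737 − 365 = 372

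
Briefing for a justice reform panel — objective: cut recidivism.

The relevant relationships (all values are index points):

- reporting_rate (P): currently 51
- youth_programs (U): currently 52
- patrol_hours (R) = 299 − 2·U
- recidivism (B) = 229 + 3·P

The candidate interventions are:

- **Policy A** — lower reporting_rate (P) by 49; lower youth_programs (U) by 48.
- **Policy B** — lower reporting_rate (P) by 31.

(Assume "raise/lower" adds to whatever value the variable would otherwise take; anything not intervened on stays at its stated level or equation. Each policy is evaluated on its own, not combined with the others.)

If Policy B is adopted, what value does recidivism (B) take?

Policy B (P − 31):
  P = 51 − 31 = 20
  B = 229 + 3·20 = 289

289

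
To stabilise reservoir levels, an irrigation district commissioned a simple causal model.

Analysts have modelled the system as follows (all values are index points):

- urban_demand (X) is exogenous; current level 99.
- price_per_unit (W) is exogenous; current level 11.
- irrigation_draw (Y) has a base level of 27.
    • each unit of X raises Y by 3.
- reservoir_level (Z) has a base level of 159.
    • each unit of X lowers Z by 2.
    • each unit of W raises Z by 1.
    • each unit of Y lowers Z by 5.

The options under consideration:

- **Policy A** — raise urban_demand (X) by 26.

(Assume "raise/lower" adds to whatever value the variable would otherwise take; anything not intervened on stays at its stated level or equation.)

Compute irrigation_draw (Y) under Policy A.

402

Policy A (X + 26):
  X = 99 + 26 = 125
  Y = 27 + 3·125 = 402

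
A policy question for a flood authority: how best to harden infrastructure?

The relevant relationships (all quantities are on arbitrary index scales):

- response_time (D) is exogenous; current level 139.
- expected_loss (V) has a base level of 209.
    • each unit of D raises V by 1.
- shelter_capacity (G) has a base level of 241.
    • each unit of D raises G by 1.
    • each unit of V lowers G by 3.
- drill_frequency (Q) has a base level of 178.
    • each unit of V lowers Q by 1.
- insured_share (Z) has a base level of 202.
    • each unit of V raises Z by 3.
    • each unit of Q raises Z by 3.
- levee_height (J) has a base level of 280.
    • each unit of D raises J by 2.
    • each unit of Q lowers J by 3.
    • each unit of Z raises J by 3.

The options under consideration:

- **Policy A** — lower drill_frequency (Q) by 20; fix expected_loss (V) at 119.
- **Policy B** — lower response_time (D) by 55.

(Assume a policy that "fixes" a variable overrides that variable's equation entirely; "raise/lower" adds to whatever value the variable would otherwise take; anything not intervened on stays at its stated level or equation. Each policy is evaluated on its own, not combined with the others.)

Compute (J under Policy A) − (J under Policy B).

Policy A (Q − 20, V := 119):
  D = 139
  V = 119
  Q = 178 − 119 (−20 from intervention) = 39
  Z = 202 + 3·119 + 3·39 = 676
  J = 280 + 2·139 − 3·39 + 3·676 = 2469
Policy B (D − 55):
  D = 139 − 55 = 84
  V = 209 + 84 = 293
  Q = 178 − 293 = -115
  Z = 202 + 3·293 + 3·(-115) = 736
  J = 280 + 2·84 − 3·(-115) + 3·736 = 3001
J: 2469 − 3001 = -532

-532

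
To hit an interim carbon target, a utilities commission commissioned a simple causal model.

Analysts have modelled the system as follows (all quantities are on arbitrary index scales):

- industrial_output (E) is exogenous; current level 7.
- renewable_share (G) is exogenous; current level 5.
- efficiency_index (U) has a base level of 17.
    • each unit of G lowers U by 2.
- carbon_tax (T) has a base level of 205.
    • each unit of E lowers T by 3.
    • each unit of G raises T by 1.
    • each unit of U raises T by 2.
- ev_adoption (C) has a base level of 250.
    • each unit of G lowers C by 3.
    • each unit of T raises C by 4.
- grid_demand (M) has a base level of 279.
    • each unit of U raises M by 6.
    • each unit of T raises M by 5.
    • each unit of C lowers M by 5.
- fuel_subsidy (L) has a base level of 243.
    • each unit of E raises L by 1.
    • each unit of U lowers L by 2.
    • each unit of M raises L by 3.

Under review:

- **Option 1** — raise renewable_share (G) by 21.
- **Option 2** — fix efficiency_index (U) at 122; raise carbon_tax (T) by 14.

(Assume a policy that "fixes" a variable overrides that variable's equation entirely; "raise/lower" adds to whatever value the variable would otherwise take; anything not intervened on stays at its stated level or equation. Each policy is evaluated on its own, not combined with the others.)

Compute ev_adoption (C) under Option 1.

Option 1 (G + 21):
  E = 7
  G = 5 + 21 = 26
  U = 17 − 2·26 = -35
  T = 205 − 3·7 + 26 + 2·(-35) = 140
  C = 250 − 3·26 + 4·140 = 732

732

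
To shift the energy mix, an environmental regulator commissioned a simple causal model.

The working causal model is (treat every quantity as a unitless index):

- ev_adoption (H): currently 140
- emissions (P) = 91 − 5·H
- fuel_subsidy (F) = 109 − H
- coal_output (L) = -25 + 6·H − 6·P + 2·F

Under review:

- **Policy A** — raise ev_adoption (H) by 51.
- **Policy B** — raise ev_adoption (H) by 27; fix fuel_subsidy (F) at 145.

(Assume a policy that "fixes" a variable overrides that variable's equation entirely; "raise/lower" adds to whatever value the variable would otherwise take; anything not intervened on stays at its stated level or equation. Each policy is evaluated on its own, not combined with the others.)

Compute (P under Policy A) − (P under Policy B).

-120

Policy A (H + 51):
  H = 140 + 51 = 191
  P = 91 − 5·191 = -864
Policy B (H + 27, F := 145):
  H = 140 + 27 = 167
  P = 91 − 5·167 = -744
P: -864 − (-744) = -120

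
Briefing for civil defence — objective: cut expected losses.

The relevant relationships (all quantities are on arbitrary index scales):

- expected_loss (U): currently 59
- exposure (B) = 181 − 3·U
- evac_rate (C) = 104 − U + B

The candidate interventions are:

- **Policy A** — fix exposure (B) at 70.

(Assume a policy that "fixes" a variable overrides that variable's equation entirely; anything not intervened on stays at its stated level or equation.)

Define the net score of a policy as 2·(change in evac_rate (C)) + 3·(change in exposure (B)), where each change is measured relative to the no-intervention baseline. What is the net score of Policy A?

Baseline:
  U = 59
  B = 181 − 3·59 = 4
  C = 104 − 59 + 4 = 49
Policy A (B := 70):
  U = 59
  B = 70
  C = 104 − 59 + 70 = 115
ΔC = 115 − 49 = 66; ΔB = 70 − 4 = 66
Score = 2·66 + 3·66 = 330

330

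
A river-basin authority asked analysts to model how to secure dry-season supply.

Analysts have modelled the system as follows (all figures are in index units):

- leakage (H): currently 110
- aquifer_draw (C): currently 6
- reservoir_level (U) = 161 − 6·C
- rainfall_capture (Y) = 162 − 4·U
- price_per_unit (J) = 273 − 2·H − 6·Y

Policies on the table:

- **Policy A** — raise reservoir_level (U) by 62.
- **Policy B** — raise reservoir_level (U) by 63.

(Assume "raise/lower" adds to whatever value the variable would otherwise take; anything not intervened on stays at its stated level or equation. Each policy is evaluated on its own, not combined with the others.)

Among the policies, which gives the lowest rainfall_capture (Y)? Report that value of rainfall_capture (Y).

-590

Policy A (U + 62):
  C = 6
  U = 161 − 6·6 (+62 from intervention) = 187
  Y = 162 − 4·187 = -586
Policy B (U + 63):
  C = 6
  U = 161 − 6·6 (+63 from intervention) = 188
  Y = 162 − 4·188 = -590
Comparing — Policy A: Y=-586, Policy B: Y=-590. Lowest is -590 (Policy B).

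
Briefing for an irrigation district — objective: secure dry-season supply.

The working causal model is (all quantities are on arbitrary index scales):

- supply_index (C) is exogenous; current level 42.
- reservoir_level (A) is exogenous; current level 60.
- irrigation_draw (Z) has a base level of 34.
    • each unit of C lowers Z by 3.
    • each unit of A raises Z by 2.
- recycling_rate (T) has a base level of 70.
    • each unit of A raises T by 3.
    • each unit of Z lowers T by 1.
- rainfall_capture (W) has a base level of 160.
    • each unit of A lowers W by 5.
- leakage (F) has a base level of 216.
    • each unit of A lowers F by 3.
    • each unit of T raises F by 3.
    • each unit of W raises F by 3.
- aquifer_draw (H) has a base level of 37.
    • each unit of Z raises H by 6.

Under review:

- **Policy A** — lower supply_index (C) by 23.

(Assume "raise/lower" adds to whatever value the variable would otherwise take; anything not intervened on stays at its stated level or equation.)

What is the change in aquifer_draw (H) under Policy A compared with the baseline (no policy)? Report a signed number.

Baseline:
  C = 42
  A = 60
  Z = 34 − 3·42 + 2·60 = 28
  H = 37 + 6·28 = 205
Policy A (C − 23):
  C = 42 − 23 = 19
  A = 60
  Z = 34 − 3·19 + 2·60 = 97
  H = 37 + 6·97 = 619
Change in H: 619 − 205 = 414

414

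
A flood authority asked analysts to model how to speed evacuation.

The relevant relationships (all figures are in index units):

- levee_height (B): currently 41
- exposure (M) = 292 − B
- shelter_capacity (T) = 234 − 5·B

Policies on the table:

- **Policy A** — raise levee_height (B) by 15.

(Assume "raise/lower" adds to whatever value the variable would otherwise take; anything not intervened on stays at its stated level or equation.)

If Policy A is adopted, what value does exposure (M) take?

236

Policy A (B + 15):
  B = 41 + 15 = 56
  M = 292 − 56 = 236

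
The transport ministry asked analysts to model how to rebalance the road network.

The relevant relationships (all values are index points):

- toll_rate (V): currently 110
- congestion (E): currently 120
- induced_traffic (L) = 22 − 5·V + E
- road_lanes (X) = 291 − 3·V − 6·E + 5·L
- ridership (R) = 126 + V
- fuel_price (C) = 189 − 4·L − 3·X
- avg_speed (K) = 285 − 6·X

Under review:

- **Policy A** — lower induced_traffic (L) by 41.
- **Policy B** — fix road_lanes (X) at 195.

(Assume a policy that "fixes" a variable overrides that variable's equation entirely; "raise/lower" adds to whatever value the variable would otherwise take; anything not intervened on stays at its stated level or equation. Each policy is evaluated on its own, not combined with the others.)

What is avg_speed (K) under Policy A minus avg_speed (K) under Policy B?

Policy A (L − 41):
  V = 110
  E = 120
  L = 22 − 5·110 + 120 (−41 from intervention) = -449
  X = 291 − 3·110 − 6·120 + 5·(-449) = -3004
  K = 285 − 6·(-3004) = 18309
Policy B (X := 195):
  V = 110
  E = 120
  L = 22 − 5·110 + 120 = -408
  X = 195
  K = 285 − 6·195 = -885
K: 18309 − (-885) = 19194

19194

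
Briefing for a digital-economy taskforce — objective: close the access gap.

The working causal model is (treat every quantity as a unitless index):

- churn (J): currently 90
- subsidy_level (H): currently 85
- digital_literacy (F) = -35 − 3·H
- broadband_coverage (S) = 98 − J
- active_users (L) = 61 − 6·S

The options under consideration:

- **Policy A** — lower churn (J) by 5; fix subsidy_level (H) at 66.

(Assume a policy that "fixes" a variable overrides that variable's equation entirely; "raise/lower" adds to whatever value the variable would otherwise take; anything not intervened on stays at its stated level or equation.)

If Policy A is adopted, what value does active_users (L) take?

-17

Policy A (J − 5, H := 66):
  J = 90 − 5 = 85
  S = 98 − 85 = 13
  L = 61 − 6·13 = -17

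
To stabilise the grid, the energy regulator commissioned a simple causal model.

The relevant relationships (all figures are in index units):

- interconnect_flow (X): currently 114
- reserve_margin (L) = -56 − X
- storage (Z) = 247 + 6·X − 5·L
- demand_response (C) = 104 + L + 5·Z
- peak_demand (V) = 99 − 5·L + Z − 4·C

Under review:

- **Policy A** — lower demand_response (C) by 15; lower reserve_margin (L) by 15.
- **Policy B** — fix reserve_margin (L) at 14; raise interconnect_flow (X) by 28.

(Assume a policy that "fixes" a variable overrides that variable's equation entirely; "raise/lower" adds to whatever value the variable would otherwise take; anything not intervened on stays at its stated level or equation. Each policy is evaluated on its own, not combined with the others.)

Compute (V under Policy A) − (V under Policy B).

Policy A (C − 15, L − 15):
  X = 114
  L = -56 − 114 (−15 from intervention) = -185
  Z = 247 + 6·114 − 5·(-185) = 1856
  C = 104 + (-185) + 5·1856 (−15 from intervention) = 9184
  V = 99 − 5·(-185) + 1856 − 4·9184 = -33856
Policy B (L := 14, X + 28):
  X = 114 + 28 = 142
  L = 14
  Z = 247 + 6·142 − 5·14 = 1029
  C = 104 + 14 + 5·1029 = 5263
  V = 99 − 5·14 + 1029 − 4·5263 = -19994
V: -33856 − (-19994) = -13862

-13862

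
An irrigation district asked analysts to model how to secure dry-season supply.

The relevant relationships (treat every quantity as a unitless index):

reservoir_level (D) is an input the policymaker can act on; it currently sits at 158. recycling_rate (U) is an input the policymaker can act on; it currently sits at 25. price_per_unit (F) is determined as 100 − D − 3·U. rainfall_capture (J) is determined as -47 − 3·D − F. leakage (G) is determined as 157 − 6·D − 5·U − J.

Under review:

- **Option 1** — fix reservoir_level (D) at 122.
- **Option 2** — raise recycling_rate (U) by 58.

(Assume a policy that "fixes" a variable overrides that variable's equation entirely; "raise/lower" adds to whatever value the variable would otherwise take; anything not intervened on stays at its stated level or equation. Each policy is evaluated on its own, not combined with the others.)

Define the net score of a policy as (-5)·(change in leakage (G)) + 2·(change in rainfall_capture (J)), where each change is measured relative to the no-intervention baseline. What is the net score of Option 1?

Baseline:
  D = 158
  U = 25
  F = 100 − 158 − 3·25 = -133
  J = -47 − 3·158 − (-133) = -388
  G = 157 − 6·158 − 5·25 − (-388) = -528
Option 1 (D := 122):
  D = 122
  U = 25
  F = 100 − 122 − 3·25 = -97
  J = -47 − 3·122 − (-97) = -316
  G = 157 − 6·122 − 5·25 − (-316) = -384
ΔG = -384 − (-528) = 144; ΔJ = -316 − (-388) = 72
Score = (-5)·144 + 2·72 = -576

-576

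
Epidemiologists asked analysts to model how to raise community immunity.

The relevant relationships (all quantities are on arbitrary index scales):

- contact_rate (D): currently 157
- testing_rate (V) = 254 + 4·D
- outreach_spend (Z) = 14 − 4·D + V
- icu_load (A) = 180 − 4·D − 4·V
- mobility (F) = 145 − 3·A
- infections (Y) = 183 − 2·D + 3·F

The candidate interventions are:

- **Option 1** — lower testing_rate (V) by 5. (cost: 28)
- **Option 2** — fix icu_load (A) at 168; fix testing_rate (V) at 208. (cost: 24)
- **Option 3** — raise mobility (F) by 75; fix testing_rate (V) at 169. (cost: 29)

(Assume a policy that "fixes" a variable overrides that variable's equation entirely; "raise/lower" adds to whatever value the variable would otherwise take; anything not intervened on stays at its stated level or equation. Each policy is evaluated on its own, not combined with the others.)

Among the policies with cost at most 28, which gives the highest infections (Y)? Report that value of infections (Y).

Option 1 (V − 5):
  D = 157
  V = 254 + 4·157 (−5 from intervention) = 877
  A = 180 − 4·157 − 4·877 = -3956
  F = 145 − 3·(-3956) = 12013
  Y = 183 − 2·157 + 3·12013 = 35908
Option 2 (A := 168, V := 208):
  D = 157
  V = 208
  A = 168
  F = 145 − 3·168 = -359
  Y = 183 − 2·157 + 3·(-359) = -1208
Comparing — Option 1: Y=35908, Option 2: Y=-1208. Highest is 35908 (Option 1).

35908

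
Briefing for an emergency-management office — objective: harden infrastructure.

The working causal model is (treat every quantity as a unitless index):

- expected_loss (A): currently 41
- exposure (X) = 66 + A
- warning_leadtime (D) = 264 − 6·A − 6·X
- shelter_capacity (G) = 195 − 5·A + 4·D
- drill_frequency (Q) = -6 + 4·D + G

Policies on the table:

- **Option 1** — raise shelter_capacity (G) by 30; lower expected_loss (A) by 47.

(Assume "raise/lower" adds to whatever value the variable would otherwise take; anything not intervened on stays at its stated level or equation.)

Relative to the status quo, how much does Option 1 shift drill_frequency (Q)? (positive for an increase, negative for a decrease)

4777

Baseline:
  A = 41
  X = 66 + 41 = 107
  D = 264 − 6·41 − 6·107 = -624
  G = 195 − 5·41 + 4·(-624) = -2506
  Q = -6 + 4·(-624) + (-2506) = -5008
Option 1 (G + 30, A − 47):
  A = 41 − 47 = -6
  X = 66 + (-6) = 60
  D = 264 − 6·(-6) − 6·60 = -60
  G = 195 − 5·(-6) + 4·(-60) (+30 from intervention) = 15
  Q = -6 + 4·(-60) + 15 = -231
Change in Q: -231 − (-5008) = 4777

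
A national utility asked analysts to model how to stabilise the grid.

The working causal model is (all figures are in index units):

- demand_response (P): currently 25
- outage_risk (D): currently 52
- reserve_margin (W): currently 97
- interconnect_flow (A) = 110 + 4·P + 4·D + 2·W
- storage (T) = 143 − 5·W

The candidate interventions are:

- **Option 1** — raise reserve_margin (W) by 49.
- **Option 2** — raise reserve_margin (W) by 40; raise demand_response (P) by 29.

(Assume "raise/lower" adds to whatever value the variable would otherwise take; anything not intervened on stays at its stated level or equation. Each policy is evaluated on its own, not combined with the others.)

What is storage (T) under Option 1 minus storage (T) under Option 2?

-45

Option 1 (W + 49):
  W = 97 + 49 = 146
  T = 143 − 5·146 = -587
Option 2 (W + 40, P + 29):
  W = 97 + 40 = 137
  T = 143 − 5·137 = -542
T: -587 − (-542) = -45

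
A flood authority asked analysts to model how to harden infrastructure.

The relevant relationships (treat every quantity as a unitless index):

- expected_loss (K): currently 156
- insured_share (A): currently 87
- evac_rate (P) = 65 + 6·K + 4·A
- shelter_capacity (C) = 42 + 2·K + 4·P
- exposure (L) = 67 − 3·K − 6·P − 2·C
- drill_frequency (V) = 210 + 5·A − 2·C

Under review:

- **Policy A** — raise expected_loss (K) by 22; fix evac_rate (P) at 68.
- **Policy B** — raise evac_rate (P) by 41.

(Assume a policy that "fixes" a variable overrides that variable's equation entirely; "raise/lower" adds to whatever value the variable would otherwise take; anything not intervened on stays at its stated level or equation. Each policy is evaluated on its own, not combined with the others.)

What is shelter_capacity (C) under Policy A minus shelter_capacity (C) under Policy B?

-5244

Policy A (K + 22, P := 68):
  K = 156 + 22 = 178
  A = 87
  P = 68
  C = 42 + 2·178 + 4·68 = 670
Policy B (P + 41):
  K = 156
  A = 87
  P = 65 + 6·156 + 4·87 (+41 from intervention) = 1390
  C = 42 + 2·156 + 4·1390 = 5914
C: 670 − 5914 = -5244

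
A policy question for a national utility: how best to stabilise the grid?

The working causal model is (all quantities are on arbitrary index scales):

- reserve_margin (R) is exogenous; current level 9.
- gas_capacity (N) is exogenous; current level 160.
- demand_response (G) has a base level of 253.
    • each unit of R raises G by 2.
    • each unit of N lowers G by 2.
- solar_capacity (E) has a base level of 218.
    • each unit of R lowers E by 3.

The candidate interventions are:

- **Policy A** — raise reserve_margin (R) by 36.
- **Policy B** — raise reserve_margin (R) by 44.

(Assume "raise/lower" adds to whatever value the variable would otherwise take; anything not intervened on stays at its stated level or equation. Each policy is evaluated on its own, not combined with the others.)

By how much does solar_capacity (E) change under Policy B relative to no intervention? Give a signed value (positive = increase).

Baseline:
  R = 9
  E = 218 − 3·9 = 191
Policy B (R + 44):
  R = 9 + 44 = 53
  E = 218 − 3·53 = 59
Change in E: 59 − 191 = -132

-132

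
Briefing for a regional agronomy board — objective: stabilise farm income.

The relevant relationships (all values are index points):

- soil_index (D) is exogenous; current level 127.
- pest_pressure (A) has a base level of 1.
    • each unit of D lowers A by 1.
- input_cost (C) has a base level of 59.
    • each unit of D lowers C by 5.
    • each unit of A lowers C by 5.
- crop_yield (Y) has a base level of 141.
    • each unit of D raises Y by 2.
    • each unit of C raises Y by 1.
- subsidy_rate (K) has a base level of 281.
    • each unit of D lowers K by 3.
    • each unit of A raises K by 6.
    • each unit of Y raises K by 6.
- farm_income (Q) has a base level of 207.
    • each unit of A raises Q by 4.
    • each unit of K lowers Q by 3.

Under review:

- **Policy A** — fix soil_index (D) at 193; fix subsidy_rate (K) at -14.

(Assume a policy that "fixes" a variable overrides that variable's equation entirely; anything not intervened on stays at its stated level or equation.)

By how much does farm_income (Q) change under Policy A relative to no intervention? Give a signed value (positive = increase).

5292

Baseline:
  D = 127
  A = 1 − 127 = -126
  C = 59 − 5·127 − 5·(-126) = 54
  Y = 141 + 2·127 + 54 = 449
  K = 281 − 3·127 + 6·(-126) + 6·449 = 1838
  Q = 207 + 4·(-126) − 3·1838 = -5811
Policy A (D := 193, K := -14):
  D = 193
  A = 1 − 193 = -192
  C = 59 − 5·193 − 5·(-192) = 54
  Y = 141 + 2·193 + 54 = 581
  K = -14
  Q = 207 + 4·(-192) − 3·(-14) = -519
Change in Q: -519 − (-5811) = 5292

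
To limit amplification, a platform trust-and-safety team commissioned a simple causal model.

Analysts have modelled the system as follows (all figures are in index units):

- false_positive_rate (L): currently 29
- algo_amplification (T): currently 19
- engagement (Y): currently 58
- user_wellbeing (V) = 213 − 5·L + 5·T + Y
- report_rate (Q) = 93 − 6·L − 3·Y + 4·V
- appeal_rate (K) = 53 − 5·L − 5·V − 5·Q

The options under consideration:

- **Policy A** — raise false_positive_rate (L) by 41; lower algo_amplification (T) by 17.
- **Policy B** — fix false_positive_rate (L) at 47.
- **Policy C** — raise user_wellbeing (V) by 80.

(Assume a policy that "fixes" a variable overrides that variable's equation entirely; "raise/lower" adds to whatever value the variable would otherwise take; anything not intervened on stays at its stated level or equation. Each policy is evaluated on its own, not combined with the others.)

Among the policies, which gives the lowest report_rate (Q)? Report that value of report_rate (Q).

-777

Policy A (L + 41, T − 17):
  L = 29 + 41 = 70
  T = 19 − 17 = 2
  Y = 58
  V = 213 − 5·70 + 5·2 + 58 = -69
  Q = 93 − 6·70 − 3·58 + 4·(-69) = -777
Policy B (L := 47):
  L = 47
  T = 19
  Y = 58
  V = 213 − 5·47 + 5·19 + 58 = 131
  Q = 93 − 6·47 − 3·58 + 4·131 = 161
Policy C (V + 80):
  L = 29
  T = 19
  Y = 58
  V = 213 − 5·29 + 5·19 + 58 (+80 from intervention) = 301
  Q = 93 − 6·29 − 3·58 + 4·301 = 949
Comparing — Policy A: Q=-777, Policy B: Q=161, Policy C: Q=949. Lowest is -777 (Policy A).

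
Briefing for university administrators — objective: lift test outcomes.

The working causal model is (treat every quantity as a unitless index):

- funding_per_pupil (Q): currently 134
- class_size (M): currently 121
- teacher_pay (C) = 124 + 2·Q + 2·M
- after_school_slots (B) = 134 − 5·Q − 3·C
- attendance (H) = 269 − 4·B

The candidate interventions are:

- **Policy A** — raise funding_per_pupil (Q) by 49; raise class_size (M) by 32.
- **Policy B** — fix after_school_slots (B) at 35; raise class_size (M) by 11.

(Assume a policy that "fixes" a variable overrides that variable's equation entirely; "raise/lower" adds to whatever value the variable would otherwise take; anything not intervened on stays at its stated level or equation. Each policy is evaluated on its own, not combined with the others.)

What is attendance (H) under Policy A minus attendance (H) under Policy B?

12816

Policy A (Q + 49, M + 32):
  Q = 134 + 49 = 183
  M = 121 + 32 = 153
  C = 124 + 2·183 + 2·153 = 796
  B = 134 − 5·183 − 3·796 = -3169
  H = 269 − 4·(-3169) = 12945
Policy B (B := 35, M + 11):
  Q = 134
  M = 121 + 11 = 132
  C = 124 + 2·134 + 2·132 = 656
  B = 35
  H = 269 − 4·35 = 129
H: 12945 − 129 = 12816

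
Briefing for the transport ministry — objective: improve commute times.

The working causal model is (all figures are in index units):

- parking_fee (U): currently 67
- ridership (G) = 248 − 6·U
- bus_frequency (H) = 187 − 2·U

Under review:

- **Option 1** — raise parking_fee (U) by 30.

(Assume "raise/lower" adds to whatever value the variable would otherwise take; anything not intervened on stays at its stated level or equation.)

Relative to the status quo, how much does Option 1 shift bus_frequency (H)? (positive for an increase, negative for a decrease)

Baseline:
  U = 67
  H = 187 − 2·67 = 53
Option 1 (U + 30):
  U = 67 + 30 = 97
  H = 187 − 2·97 = -7
Change in H: -7 − 53 = -60

-60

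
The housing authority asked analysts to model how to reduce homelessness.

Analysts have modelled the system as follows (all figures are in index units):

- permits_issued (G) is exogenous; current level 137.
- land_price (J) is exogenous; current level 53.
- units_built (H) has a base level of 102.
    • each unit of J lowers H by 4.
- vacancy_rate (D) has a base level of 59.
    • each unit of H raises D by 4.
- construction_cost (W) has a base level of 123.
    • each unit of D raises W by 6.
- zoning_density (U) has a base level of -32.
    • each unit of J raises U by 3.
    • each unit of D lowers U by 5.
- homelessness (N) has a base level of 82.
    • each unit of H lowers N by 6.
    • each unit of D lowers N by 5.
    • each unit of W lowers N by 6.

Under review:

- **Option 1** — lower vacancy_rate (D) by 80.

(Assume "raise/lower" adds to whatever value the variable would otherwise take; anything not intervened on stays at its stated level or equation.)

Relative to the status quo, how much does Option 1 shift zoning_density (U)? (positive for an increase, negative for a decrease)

400

Baseline:
  J = 53
  H = 102 − 4·53 = -110
  D = 59 + 4·(-110) = -381
  U = -32 + 3·53 − 5·(-381) = 2032
Option 1 (D − 80):
  J = 53
  H = 102 − 4·53 = -110
  D = 59 + 4·(-110) (−80 from intervention) = -461
  U = -32 + 3·53 − 5·(-461) = 2432
Change in U: 2432 − 2032 = 400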